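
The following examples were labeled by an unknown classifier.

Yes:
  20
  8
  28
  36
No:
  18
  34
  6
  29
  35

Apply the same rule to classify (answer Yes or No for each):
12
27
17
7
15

The common property of the 'Yes' items is: multiple of 4. No 'No' item has it.

Yes, No, No, No, No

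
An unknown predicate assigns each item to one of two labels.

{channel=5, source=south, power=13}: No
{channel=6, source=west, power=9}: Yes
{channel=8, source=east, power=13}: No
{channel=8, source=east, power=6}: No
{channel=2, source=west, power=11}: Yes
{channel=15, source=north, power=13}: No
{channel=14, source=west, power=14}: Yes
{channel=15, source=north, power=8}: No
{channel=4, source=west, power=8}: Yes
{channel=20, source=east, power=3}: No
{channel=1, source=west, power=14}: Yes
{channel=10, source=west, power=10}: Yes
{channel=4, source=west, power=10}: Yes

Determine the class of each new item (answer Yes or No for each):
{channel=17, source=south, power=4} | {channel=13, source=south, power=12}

Checking candidate rules against both groups, what survives is: source is west.
No: {channel=17, source=south, power=4}, since source is south. No: {channel=13, source=south, power=12}, since source is south.

No, No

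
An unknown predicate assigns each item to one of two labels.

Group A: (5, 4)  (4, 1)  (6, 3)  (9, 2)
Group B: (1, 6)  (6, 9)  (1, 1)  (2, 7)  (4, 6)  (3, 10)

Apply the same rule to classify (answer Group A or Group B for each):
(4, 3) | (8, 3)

The common property of the 'Group A' items is: first > second. No 'Group B' item has it.
(4, 3): Group A (4 > 3). (8, 3): Group A (8 > 3).

Group A, Group A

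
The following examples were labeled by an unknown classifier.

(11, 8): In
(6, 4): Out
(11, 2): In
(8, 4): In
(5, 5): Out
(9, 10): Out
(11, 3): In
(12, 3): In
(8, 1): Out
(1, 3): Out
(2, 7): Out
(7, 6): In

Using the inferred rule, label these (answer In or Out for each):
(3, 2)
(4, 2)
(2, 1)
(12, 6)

Out, Out, Out, In

All 'In' examples share one property — first > second AND sum ≥ 12 — and every 'Out' example lacks it.
(3, 2) — 3 > 2, 3+2 = 5, hence Out. (4, 2) — 4 > 2, 4+2 = 6, hence Out. (2, 1) — 2 > 1, 2+1 = 3, hence Out. (12, 6) — 12 > 6, 12+6 = 18, hence In.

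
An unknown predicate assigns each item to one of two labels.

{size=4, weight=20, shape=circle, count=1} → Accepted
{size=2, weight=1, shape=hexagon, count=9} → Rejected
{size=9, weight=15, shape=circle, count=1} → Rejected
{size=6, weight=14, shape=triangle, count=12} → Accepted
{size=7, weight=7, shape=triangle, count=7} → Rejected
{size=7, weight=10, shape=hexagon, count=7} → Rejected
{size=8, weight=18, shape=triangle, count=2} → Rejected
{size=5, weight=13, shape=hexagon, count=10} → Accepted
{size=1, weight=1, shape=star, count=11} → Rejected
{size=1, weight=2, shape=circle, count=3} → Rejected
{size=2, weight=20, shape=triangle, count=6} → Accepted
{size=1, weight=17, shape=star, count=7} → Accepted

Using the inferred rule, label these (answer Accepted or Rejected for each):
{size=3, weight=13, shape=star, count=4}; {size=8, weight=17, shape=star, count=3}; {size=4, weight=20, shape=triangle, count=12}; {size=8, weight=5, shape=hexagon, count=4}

Accepted, Rejected, Accepted, Rejected

The common property of the 'Accepted' items is: size ≤ 6 AND weight ≥ 7. No 'Rejected' item has it.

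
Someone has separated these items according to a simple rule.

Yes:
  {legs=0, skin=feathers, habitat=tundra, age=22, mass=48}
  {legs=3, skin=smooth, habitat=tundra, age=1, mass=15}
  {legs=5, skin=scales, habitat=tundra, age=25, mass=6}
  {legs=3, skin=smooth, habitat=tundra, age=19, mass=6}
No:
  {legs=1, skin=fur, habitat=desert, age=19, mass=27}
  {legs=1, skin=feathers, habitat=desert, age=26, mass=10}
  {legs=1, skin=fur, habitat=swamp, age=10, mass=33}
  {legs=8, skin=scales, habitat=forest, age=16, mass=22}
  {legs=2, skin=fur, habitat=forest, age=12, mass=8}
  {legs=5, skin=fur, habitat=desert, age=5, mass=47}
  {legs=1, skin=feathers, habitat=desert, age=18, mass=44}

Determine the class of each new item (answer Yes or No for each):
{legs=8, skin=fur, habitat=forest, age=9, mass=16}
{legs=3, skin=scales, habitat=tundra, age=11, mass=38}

No, Yes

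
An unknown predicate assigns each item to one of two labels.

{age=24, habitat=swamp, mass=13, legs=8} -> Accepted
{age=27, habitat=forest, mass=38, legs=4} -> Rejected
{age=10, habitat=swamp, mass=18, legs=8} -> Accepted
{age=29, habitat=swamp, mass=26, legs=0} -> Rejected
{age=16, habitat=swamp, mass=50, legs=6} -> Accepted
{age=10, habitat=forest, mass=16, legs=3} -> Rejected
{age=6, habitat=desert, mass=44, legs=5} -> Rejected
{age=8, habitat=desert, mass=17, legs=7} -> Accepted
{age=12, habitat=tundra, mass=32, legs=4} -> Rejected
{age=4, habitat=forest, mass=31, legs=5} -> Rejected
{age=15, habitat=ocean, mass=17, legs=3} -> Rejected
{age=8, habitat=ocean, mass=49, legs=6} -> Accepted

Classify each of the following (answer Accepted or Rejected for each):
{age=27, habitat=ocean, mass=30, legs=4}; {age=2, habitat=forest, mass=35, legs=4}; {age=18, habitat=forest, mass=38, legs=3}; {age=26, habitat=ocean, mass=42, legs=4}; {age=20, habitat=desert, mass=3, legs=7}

The common property of the 'Accepted' items is: legs ≥ 6. No 'Rejected' item has it.
{age=27, habitat=ocean, mass=30, legs=4}: Rejected (legs = 4).
{age=2, habitat=forest, mass=35, legs=4}: Rejected (legs = 4).
{age=18, habitat=forest, mass=38, legs=3}: Rejected (legs = 3).
{age=26, habitat=ocean, mass=42, legs=4}: Rejected (legs = 4).
{age=20, habitat=desert, mass=3, legs=7}: Accepted (legs = 7).

Rejected, Rejected, Rejected, Rejected, Accepted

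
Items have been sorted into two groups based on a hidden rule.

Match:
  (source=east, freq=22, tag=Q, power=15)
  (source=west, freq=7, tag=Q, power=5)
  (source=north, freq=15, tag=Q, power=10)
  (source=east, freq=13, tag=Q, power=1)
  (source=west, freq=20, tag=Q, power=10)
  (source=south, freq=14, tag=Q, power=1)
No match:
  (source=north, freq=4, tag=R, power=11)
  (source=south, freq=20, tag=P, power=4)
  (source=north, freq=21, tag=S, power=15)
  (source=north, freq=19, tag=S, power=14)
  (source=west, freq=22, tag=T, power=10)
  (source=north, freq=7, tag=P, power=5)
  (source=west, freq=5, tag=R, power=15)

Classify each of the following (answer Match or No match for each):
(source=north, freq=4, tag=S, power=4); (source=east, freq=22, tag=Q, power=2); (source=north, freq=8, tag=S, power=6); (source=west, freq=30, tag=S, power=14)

No match, Match, No match, No match

Rule: tag is Q. This holds for each 'Match' example and fails for each 'No match' one.
(source=north, freq=4, tag=S, power=4) → tag is S → No match.
(source=east, freq=22, tag=Q, power=2) → tag is Q → Match.
(source=north, freq=8, tag=S, power=6) → tag is S → No match.
(source=west, freq=30, tag=S, power=14) → tag is S → No match.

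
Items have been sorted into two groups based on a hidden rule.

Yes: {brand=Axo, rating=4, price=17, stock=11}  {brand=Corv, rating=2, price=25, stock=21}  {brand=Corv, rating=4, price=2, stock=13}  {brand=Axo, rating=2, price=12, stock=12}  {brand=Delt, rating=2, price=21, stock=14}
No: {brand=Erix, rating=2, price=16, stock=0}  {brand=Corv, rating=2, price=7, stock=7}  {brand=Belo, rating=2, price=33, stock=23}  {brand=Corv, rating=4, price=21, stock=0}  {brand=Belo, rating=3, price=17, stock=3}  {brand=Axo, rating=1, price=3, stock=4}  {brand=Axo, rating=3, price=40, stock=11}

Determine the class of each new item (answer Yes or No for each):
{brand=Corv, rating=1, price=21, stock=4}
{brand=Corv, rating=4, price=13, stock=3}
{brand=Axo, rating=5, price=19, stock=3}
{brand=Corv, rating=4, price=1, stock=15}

One predicate separates the groups cleanly: stock ≥ 11 AND price ≤ 25.
{brand=Corv, rating=1, price=21, stock=4}: stock = 4, price = 21 — lacks this property, so No. {brand=Corv, rating=4, price=13, stock=3}: stock = 3, price = 13 — lacks this property, so No. {brand=Axo, rating=5, price=19, stock=3}: stock = 3, price = 19 — lacks this property, so No. {brand=Corv, rating=4, price=1, stock=15}: stock = 15, price = 1 — checks out, so Yes.

No, No, No, Yes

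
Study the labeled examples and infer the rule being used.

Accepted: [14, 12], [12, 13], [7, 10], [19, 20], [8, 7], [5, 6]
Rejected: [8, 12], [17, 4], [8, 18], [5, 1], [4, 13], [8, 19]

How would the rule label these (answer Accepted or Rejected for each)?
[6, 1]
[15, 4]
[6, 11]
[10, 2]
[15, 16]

Rule: |first − second| ≤ 3. This holds for each 'Accepted' example and fails for each 'Rejected' one.
[6, 1] → |6−1| = 5 → Rejected. [15, 4] → |15−4| = 11 → Rejected. [6, 11] → |6−11| = 5 → Rejected. [10, 2] → |10−2| = 8 → Rejected. [15, 16] → |15−16| = 1 → Accepted.

Rejected, Rejected, Rejected, Rejected, Accepted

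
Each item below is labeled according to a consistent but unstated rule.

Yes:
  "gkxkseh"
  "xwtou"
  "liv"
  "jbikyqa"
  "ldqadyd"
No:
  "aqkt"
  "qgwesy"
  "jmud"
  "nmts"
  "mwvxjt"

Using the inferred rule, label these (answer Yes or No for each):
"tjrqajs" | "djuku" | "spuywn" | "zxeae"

Yes, Yes, No, Yes

The pattern is that an item is 'Yes' exactly when: odd length.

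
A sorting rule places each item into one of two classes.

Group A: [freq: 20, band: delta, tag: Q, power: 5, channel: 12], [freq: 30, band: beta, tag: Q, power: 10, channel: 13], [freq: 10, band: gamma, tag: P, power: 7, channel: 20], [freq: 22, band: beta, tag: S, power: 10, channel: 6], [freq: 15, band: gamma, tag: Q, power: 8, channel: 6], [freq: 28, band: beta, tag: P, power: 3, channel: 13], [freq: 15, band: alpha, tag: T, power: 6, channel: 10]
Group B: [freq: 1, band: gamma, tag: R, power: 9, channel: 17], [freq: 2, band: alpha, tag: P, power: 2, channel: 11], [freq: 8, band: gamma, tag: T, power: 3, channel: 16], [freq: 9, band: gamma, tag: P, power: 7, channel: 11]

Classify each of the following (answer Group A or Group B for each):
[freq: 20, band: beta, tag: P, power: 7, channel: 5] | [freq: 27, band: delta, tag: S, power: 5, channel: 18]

Rule: freq ≥ 10. This holds for each 'Group A' example and fails for each 'Group B' one.
Group A: [freq: 20, band: beta, tag: P, power: 7, channel: 5], since freq = 20. Group A: [freq: 27, band: delta, tag: S, power: 5, channel: 18], since freq = 27.

Group A, Group A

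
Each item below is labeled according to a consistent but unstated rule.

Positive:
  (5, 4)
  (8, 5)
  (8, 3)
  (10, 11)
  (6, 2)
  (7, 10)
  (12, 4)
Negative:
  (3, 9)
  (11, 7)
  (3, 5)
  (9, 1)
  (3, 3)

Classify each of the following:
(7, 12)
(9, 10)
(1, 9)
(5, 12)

Positive, Positive, Negative, Positive

The rule appears to be: product is even.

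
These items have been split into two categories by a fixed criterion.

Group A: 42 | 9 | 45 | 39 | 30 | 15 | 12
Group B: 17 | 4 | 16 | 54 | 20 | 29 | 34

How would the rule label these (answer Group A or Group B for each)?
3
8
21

Group A, Group B, Group A

The rule appears to be: multiple of 3 AND at most 45.
3 — 3 = 3·1, 3 ≤ 45, hence Group A. 8 — 8 = 3·2 + 2, 8 ≤ 45, hence Group B. 21 — 21 = 3·7, 21 ≤ 45, hence Group A.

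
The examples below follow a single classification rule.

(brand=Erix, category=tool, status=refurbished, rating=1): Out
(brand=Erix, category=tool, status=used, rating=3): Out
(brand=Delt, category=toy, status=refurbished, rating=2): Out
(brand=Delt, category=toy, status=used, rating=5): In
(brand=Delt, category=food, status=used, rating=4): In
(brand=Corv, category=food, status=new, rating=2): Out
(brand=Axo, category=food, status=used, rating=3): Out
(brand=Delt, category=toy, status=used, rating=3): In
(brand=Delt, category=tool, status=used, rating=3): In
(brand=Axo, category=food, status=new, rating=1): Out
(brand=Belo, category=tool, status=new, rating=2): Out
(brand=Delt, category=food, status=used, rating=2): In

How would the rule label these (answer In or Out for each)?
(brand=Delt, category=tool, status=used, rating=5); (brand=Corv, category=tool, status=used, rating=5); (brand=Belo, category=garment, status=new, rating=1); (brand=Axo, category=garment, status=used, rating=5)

In, Out, Out, Out

All 'In' examples share one property — brand is Delt AND status is used — and every 'Out' example lacks it.
(brand=Delt, category=tool, status=used, rating=5): In (brand is Delt, status is used).
(brand=Corv, category=tool, status=used, rating=5): Out (brand is Corv, status is used).
(brand=Belo, category=garment, status=new, rating=1): Out (brand is Belo, status is new).
(brand=Axo, category=garment, status=used, rating=5): Out (brand is Axo, status is used).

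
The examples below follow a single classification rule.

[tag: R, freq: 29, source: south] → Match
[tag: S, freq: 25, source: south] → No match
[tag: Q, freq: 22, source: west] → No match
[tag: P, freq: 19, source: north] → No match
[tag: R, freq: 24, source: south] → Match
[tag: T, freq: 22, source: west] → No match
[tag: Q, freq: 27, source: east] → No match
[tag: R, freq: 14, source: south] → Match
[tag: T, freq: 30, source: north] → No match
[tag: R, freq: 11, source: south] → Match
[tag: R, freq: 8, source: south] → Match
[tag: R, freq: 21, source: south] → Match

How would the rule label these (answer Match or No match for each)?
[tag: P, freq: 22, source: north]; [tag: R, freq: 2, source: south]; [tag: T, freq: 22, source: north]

No match, Match, No match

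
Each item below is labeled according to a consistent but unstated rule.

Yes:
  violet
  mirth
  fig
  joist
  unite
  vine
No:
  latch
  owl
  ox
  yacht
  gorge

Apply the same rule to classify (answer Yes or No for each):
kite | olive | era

Yes, Yes, No

'Yes' ⟺ contains 'i'.
kite: has 'i', checks out → Yes.
olive: has 'i', checks out → Yes.
era: no 'i', does not fit → No.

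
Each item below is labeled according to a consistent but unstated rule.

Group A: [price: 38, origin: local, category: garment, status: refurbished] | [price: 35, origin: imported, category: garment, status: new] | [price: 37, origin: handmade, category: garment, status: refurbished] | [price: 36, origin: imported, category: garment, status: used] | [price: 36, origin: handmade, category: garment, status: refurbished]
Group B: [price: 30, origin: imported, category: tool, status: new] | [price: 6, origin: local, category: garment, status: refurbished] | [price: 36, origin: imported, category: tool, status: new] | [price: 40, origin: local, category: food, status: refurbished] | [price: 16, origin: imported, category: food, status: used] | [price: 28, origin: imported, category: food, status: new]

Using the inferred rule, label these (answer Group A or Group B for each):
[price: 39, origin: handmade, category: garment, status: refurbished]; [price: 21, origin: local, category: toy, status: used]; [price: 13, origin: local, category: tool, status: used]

Every 'Group A' example satisfies: category is garment AND price ≥ 16. None of the 'Group B' examples do.
Group A: [price: 39, origin: handmade, category: garment, status: refurbished], since category is garment, price = 39.
Group B: [price: 21, origin: local, category: toy, status: used], since category is toy, price = 21.
Group B: [price: 13, origin: local, category: tool, status: used], since category is tool, price = 13.

Group A, Group B, Group B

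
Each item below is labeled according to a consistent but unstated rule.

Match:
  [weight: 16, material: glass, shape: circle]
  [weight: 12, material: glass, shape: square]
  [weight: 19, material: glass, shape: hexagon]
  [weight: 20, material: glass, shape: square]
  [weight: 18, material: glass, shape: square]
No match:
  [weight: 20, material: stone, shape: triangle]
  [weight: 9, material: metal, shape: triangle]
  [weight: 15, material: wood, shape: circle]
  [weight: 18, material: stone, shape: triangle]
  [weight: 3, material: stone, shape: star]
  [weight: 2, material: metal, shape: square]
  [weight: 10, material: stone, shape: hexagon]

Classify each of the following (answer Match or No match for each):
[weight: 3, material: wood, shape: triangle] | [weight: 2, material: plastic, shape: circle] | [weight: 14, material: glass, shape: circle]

No match, No match, Match

The simplest hypothesis consistent with all the labels is: material is glass.
[weight: 3, material: wood, shape: triangle]: material is wood, doesn't qualify → No match. [weight: 2, material: plastic, shape: circle]: material is plastic, doesn't qualify → No match. [weight: 14, material: glass, shape: circle]: material is glass, passes → Match.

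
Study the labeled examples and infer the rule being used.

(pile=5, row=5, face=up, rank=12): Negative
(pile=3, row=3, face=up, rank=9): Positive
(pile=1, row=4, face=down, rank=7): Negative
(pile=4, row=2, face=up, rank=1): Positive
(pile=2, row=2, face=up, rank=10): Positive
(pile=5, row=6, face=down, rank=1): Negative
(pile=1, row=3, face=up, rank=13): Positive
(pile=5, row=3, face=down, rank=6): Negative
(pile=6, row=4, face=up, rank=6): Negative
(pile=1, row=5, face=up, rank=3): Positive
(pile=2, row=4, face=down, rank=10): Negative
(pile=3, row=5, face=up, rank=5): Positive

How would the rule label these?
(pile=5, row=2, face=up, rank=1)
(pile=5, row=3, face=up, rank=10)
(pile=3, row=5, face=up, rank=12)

Negative, Negative, Positive

The common property of the 'Positive' items is: face is up AND pile ≤ 4. No 'Negative' item has it.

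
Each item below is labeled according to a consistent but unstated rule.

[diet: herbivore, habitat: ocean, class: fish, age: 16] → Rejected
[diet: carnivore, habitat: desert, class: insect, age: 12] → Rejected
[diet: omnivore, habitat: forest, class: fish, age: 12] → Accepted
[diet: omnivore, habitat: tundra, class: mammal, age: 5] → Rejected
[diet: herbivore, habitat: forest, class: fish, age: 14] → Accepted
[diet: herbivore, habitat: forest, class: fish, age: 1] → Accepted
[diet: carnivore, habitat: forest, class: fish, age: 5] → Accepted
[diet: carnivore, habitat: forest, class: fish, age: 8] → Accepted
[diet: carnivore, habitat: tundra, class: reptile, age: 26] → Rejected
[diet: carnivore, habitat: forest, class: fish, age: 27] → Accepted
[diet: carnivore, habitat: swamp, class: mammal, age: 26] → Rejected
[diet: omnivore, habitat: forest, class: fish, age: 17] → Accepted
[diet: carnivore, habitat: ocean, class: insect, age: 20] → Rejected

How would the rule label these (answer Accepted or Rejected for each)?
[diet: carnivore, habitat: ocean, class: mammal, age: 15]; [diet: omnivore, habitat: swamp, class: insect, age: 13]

Rejected, Rejected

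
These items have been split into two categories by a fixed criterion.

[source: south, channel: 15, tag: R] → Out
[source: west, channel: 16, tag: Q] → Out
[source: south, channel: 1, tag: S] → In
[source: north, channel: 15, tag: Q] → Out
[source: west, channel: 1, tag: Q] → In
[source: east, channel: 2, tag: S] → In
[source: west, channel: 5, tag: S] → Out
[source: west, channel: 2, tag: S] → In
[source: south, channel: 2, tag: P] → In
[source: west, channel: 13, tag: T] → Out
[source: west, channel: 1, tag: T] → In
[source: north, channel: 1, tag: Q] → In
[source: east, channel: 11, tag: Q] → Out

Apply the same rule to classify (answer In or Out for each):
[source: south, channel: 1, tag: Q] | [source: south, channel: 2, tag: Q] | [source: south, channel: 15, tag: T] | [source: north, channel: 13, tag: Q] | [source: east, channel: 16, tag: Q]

A rule that fits every label: channel ≤ 2 — true of each 'In' example, false of each 'Out' one.
[source: south, channel: 1, tag: Q] — channel = 1, hence In.
[source: south, channel: 2, tag: Q] — channel = 2, hence In.
[source: south, channel: 15, tag: T] — channel = 15, hence Out.
[source: north, channel: 13, tag: Q] — channel = 13, hence Out.
[source: east, channel: 16, tag: Q] — channel = 16, hence Out.

In, In, Out, Out, Out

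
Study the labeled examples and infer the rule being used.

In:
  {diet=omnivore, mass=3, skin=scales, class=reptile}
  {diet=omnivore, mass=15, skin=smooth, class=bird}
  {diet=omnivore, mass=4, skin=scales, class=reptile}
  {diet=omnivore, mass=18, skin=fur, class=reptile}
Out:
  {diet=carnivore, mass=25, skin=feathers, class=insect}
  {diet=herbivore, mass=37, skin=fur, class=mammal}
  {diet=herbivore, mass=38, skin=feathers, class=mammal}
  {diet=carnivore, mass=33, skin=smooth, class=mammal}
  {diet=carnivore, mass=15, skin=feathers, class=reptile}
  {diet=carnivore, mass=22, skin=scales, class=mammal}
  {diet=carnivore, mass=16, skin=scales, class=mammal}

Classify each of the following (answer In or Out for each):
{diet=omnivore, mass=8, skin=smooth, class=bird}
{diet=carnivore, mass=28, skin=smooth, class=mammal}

A rule that fits every label: diet is omnivore — true of each 'In' example, false of each 'Out' one.
{diet=omnivore, mass=8, skin=smooth, class=bird} → diet is omnivore → In.
{diet=carnivore, mass=28, skin=smooth, class=mammal} → diet is carnivore → Out.

In, Out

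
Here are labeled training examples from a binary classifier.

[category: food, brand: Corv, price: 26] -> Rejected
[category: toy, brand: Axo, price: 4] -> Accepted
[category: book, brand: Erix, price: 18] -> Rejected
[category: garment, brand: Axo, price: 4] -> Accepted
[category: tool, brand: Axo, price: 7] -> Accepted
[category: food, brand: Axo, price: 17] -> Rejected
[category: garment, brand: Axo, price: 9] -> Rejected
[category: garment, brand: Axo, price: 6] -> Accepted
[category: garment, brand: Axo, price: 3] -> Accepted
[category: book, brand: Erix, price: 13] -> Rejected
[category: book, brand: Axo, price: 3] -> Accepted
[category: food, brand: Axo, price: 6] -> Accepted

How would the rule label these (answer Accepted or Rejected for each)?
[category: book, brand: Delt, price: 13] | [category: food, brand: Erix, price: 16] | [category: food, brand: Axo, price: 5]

The pattern is that an item is 'Accepted' exactly when: price ≤ 7.
[category: book, brand: Delt, price: 13] → price = 13 → Rejected. [category: food, brand: Erix, price: 16] → price = 16 → Rejected. [category: food, brand: Axo, price: 5] → price = 5 → Accepted.

Rejected, Rejected, Accepted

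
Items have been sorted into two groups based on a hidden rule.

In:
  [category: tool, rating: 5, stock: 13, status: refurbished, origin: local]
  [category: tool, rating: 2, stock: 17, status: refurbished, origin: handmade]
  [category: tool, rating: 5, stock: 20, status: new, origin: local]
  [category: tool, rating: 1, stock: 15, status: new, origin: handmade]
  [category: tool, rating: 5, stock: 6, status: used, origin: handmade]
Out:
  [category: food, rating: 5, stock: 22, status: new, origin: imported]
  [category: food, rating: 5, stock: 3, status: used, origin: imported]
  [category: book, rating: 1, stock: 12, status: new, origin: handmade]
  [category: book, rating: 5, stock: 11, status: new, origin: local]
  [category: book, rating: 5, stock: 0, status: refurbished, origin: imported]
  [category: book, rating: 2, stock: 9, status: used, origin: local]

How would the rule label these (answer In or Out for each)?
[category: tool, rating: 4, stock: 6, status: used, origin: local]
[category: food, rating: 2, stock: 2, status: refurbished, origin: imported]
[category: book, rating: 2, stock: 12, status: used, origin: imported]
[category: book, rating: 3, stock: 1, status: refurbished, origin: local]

In, Out, Out, Out

The classifier is using: category is tool.
[category: tool, rating: 4, stock: 6, status: used, origin: local]: In (category is tool).
[category: food, rating: 2, stock: 2, status: refurbished, origin: imported]: Out (category is food).
[category: book, rating: 2, stock: 12, status: used, origin: imported]: Out (category is book).
[category: book, rating: 3, stock: 1, status: refurbished, origin: local]: Out (category is book).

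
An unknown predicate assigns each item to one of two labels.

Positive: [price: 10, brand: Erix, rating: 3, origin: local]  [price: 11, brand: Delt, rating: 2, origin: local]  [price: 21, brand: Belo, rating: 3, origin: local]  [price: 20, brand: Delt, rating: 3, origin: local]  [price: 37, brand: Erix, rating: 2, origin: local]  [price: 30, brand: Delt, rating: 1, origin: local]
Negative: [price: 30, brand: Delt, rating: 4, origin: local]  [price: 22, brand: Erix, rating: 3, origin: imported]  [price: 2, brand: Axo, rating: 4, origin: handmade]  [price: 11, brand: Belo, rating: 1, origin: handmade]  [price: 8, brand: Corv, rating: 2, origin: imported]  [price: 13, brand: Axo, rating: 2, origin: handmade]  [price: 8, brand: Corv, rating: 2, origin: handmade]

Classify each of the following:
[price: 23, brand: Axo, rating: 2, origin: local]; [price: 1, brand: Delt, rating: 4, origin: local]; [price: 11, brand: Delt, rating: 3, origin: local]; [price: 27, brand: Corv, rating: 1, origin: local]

Positive, Negative, Positive, Positive

The rule appears to be: origin is local AND rating ≤ 3.
[price: 23, brand: Axo, rating: 2, origin: local]: origin is local, rating = 2, has this property → Positive. [price: 1, brand: Delt, rating: 4, origin: local]: origin is local, rating = 4, doesn't qualify → Negative. [price: 11, brand: Delt, rating: 3, origin: local]: origin is local, rating = 3, has this property → Positive. [price: 27, brand: Corv, rating: 1, origin: local]: origin is local, rating = 1, has this property → Positive.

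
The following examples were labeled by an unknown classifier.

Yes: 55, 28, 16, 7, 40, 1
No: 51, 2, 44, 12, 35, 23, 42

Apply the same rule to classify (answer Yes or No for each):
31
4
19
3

Yes, Yes, Yes, No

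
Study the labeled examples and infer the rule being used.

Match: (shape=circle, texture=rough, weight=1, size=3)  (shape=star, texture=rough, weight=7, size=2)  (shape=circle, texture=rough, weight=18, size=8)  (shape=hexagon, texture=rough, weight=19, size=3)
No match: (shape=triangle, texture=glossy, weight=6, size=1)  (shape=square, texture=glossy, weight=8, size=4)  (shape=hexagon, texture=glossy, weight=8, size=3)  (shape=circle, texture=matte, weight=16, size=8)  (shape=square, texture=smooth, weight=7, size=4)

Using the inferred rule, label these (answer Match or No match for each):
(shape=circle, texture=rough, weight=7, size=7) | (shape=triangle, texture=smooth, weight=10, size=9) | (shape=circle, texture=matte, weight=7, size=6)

Match, No match, No match

Looking at the examples, the only property every 'Match' case has and every 'No match' case lacks is: texture is rough.
(shape=circle, texture=rough, weight=7, size=7): texture is rough, passes → Match. (shape=triangle, texture=smooth, weight=10, size=9): texture is smooth, does not pass → No match. (shape=circle, texture=matte, weight=7, size=6): texture is matte, does not pass → No match.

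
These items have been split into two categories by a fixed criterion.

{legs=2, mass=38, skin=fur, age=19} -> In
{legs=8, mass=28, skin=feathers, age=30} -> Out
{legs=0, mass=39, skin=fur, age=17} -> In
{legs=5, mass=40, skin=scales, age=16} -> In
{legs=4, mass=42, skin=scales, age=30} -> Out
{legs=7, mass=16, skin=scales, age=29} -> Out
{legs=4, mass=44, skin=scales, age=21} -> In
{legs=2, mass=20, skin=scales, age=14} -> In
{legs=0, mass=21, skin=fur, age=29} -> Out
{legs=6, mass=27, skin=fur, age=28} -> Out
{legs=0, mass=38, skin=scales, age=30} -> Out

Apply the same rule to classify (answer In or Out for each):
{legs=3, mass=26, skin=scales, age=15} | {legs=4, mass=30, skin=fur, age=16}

In, In

The simplest hypothesis consistent with all the labels is: age ≤ 21.
In: {legs=3, mass=26, skin=scales, age=15}, since age = 15. In: {legs=4, mass=30, skin=fur, age=16}, since age = 16.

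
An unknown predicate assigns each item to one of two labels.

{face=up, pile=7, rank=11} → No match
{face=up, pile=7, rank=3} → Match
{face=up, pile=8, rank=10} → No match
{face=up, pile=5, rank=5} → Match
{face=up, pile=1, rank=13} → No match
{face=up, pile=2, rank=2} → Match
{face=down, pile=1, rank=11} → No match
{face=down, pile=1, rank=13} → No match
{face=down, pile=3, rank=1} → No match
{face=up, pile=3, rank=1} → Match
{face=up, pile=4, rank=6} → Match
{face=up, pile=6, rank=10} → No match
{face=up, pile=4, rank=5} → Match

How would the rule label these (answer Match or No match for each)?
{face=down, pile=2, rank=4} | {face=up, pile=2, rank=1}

No match, Match

All 'Match' examples share one property — face is up AND rank ≤ 6 — and every 'No match' example lacks it.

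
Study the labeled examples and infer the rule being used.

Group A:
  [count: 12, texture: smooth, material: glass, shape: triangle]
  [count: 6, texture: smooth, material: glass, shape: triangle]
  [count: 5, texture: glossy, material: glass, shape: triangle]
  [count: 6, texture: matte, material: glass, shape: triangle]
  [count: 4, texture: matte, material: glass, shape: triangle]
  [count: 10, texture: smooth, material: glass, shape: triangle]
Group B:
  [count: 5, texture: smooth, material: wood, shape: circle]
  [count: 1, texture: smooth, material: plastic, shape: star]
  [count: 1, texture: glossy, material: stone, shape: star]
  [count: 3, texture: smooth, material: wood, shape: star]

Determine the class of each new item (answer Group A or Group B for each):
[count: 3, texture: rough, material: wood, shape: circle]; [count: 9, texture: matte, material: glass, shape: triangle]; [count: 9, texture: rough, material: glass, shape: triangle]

Group B, Group A, Group A

'Group A' ⟺ material is glass.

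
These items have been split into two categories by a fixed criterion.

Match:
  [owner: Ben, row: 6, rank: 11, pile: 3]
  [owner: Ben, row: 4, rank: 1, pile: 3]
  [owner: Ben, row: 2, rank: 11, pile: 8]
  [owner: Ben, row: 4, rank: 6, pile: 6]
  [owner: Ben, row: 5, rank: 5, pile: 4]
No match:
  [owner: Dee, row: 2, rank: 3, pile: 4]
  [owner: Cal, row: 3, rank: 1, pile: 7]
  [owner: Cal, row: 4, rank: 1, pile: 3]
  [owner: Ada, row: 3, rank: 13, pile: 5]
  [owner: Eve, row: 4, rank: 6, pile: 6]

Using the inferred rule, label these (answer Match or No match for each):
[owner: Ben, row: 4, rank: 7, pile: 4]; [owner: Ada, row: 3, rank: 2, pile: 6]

Match, No match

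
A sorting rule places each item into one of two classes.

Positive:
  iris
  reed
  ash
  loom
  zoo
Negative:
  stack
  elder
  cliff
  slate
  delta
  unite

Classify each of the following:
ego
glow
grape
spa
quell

The common property of the 'Positive' items is: length ≤ 4. No 'Negative' item has it.
ego: Positive (length 3). glow: Positive (length 4). grape: Negative (length 5). spa: Positive (length 3). quell: Negative (length 5).

Positive, Positive, Negative, Positive, Negative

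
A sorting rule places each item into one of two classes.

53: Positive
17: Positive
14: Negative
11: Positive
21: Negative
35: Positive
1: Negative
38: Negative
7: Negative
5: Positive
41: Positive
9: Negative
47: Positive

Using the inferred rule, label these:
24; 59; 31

Negative, Positive, Negative

The rule appears to be: ≡ 5 (mod 6).
24 → 24 mod 6 = 0 → Negative. 59 → 59 mod 6 = 5 → Positive. 31 → 31 mod 6 = 1 → Negative.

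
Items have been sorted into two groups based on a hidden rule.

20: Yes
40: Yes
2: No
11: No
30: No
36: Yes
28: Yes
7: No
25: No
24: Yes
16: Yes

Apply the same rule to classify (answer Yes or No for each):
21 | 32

The distinguishing property — multiple of 4 — holds for all the 'Yes' cases and none of the 'No' cases.

No, Yes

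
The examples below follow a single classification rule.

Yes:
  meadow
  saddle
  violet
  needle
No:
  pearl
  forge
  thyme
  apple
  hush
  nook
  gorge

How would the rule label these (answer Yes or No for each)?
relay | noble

No, No

All 'Yes' examples share one property — length 6 — and every 'No' example lacks it.
relay: length 5 — does not fit, so No.
noble: length 5 — does not fit, so No.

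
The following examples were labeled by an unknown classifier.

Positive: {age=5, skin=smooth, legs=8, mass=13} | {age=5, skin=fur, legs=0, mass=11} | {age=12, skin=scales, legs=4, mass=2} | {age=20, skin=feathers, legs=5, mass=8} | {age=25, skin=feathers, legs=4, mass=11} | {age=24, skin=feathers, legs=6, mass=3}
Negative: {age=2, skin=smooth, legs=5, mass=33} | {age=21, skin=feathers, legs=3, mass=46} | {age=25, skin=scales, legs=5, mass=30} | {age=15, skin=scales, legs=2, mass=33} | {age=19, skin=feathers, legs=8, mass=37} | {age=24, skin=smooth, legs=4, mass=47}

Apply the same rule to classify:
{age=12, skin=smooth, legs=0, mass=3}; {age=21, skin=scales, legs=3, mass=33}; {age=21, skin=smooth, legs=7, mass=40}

Positive, Negative, Negative

The distinguishing property — mass ≤ 13 — holds for all the 'Positive' cases and none of the 'Negative' cases.
{age=12, skin=smooth, legs=0, mass=3}: Positive (mass = 3). {age=21, skin=scales, legs=3, mass=33}: Negative (mass = 33). {age=21, skin=smooth, legs=7, mass=40}: Negative (mass = 40).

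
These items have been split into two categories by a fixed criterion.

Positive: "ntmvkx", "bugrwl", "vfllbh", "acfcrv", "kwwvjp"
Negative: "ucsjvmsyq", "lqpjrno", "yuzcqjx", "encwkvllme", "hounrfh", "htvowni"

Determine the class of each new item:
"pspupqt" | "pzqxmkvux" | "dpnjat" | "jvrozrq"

Negative, Negative, Positive, Negative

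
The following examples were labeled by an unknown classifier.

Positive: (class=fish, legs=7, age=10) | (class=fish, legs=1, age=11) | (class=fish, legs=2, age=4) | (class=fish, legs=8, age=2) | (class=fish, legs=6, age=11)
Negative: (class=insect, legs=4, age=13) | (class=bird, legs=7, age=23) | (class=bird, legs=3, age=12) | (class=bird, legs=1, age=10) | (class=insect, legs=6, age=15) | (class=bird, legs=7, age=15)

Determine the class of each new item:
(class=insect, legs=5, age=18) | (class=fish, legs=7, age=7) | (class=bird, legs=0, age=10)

Negative, Positive, Negative

The rule appears to be: class is fish.
(class=insect, legs=5, age=18): class is insect, fails this test → Negative. (class=fish, legs=7, age=7): class is fish, meets the rule → Positive. (class=bird, legs=0, age=10): class is bird, fails this test → Negative.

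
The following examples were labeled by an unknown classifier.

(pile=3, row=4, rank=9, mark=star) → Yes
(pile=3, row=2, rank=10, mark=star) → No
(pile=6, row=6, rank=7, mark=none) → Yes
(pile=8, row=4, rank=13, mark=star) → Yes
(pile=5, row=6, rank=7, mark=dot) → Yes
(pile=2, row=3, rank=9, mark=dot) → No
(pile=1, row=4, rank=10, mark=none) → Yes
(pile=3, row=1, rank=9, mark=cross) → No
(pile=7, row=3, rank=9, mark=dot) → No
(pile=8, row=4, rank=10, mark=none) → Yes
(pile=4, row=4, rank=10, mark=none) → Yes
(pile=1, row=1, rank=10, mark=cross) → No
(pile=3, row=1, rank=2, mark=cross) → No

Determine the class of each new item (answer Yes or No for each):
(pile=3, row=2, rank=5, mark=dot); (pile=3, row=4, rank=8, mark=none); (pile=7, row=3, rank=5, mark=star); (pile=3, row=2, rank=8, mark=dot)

No, Yes, No, No

All 'Yes' examples share one property — row ≥ 4 — and every 'No' example lacks it.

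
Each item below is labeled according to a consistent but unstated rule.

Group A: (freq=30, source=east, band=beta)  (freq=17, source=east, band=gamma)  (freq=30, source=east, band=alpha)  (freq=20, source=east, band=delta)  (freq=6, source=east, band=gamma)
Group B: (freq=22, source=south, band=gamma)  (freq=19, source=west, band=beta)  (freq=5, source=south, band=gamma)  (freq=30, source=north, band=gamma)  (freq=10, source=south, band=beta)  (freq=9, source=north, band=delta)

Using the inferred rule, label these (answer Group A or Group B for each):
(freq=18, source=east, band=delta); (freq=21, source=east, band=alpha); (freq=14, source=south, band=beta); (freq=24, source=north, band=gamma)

The simplest hypothesis consistent with all the labels is: source is east.

Group A, Group A, Group B, Group B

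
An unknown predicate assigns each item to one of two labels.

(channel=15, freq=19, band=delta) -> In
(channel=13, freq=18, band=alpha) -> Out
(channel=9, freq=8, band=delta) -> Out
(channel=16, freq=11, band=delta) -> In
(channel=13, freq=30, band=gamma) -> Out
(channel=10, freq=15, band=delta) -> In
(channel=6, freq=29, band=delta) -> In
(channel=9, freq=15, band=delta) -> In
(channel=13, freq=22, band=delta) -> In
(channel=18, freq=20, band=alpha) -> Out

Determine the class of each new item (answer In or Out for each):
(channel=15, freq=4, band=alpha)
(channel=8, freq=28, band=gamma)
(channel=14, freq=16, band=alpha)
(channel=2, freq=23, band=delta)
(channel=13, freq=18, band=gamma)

Out, Out, Out, In, Out

The common property of the 'In' items is: band is delta AND freq ≥ 11. No 'Out' item has it.
Out: (channel=15, freq=4, band=alpha), since band is alpha, freq = 4. Out: (channel=8, freq=28, band=gamma), since band is gamma, freq = 28. Out: (channel=14, freq=16, band=alpha), since band is alpha, freq = 16. In: (channel=2, freq=23, band=delta), since band is delta, freq = 23. Out: (channel=13, freq=18, band=gamma), since band is gamma, freq = 18.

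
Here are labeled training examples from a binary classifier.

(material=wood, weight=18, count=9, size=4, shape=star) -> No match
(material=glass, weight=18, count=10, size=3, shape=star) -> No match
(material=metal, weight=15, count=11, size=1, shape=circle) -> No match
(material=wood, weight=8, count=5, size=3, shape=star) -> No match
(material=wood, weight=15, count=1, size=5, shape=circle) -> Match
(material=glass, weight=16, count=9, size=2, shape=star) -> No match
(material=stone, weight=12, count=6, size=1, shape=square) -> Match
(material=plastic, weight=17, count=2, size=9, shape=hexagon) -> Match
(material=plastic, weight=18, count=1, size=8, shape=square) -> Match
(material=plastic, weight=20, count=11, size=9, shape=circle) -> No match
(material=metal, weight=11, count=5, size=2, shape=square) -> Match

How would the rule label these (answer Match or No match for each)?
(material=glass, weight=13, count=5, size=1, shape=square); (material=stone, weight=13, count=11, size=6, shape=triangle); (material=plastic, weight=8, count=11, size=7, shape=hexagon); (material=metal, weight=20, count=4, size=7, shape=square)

Match, No match, No match, Match

Every 'Match' example satisfies: weight ≥ 11 AND count ≤ 6. None of the 'No match' examples do.
(material=glass, weight=13, count=5, size=1, shape=square) — weight = 13, count = 5, hence Match. (material=stone, weight=13, count=11, size=6, shape=triangle) — weight = 13, count = 11, hence No match. (material=plastic, weight=8, count=11, size=7, shape=hexagon) — weight = 8, count = 11, hence No match. (material=metal, weight=20, count=4, size=7, shape=square) — weight = 20, count = 4, hence Match.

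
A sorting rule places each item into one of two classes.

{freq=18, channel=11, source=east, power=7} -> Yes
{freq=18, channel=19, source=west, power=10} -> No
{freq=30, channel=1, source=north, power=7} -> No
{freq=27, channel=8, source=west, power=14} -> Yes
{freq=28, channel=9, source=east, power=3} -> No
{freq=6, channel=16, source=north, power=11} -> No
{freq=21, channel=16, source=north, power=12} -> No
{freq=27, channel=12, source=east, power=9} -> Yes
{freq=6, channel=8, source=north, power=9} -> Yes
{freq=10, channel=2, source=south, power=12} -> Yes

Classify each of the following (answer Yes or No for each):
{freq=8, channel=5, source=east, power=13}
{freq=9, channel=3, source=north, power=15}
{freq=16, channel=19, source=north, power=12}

Yes, Yes, No

Rule: freq ≤ 27 AND channel ≤ 12. This holds for each 'Yes' example and fails for each 'No' one.
{freq=8, channel=5, source=east, power=13}: Yes (freq = 8, channel = 5).
{freq=9, channel=3, source=north, power=15}: Yes (freq = 9, channel = 3).
{freq=16, channel=19, source=north, power=12}: No (freq = 16, channel = 19).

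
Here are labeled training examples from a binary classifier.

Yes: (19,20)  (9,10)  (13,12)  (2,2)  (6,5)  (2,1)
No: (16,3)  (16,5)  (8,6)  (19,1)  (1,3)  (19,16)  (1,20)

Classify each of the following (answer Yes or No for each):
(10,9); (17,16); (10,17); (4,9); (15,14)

Yes, Yes, No, No, Yes

The common property of the 'Yes' items is: |first − second| ≤ 1. No 'No' item has it.
(10,9) — |10−9| = 1, hence Yes. (17,16) — |17−16| = 1, hence Yes. (10,17) — |10−17| = 7, hence No. (4,9) — |4−9| = 5, hence No. (15,14) — |15−14| = 1, hence Yes.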